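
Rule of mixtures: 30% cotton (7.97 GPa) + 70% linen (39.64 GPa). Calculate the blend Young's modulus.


Formula: Blend property = (fraction_A * property_A) + (fraction_B * property_B)
Step 1: Contribution A = 30/100 * 7.97 GPa = 2.391 GPa
Step 2: Contribution B = 70/100 * 39.64 GPa = 27.748 GPa
Step 3: Blend Young's modulus = 2.391 + 27.748 = 30.139 GPa

30.139 GPa


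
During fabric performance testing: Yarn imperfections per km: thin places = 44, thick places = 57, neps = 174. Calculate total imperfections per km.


Formula: Total = thin places + thick places + neps
Total = 44 + 57 + 174
Total = 275 imperfections/km

275 imperfections/km


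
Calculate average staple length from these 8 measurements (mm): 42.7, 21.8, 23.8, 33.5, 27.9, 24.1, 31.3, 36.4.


Formula: Mean = sum of lengths / count
Sum = 42.7 + 21.8 + 23.8 + 33.5 + 27.9 + 24.1 + 31.3 + 36.4
Sum = 241.5 mm
Mean = 241.5 / 8 = 30.19 mm

30.19 mm


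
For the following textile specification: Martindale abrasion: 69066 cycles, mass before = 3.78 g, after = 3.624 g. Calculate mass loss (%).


Formula: Mass loss% = ((m_before - m_after) / m_before) * 100
Step 1: Mass loss = 3.78 - 3.624 = 0.156 g
Step 2: Ratio = 0.156 / 3.78 = 0.0412698
Step 3: Mass loss% = 0.0412698 * 100 = 4.12698% ≈ 4.13%

4.13%


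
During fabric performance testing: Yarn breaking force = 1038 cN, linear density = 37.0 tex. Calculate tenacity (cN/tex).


Formula: Tenacity = Breaking force / Linear density
Tenacity = 1038 cN / 37.0 tex
Tenacity = 28.05 cN/tex

28.05 cN/tex


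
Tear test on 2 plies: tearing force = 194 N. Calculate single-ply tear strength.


Formula: Per-ply strength = Total force / Number of plies
Per-ply = 194 N / 2
Per-ply = 97 N

97 N


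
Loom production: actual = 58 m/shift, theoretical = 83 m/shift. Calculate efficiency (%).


Formula: Efficiency% = (Actual output / Theoretical output) * 100
Efficiency% = (58 / 83) * 100
Efficiency% = 0.698795 * 100 = 69.8795% ≈ 69.9%

69.9%


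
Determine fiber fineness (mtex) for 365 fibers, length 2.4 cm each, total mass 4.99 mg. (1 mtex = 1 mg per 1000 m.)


Formula: fineness (mtex) = mass (mg) / total length (km) = (mass_mg / total_length_m) * 1000
Step 1: Convert fiber length: 2.4 cm = 0.024 m
Step 2: Total fiber length = 365 * 0.024 = 8.76 m
Step 3: Linear density = 4.99 mg / 8.76 m = 0.5696 mg/m
Step 4: fineness = 0.5696 * 1000 = 569.6 mtex

569.6 mtex


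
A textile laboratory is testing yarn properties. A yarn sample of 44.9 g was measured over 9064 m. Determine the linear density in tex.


Formula: Tex = (mass_g / length_m) * 1000
Substituting: Tex = (44.9 / 9064) * 1000
Intermediate: 44.9 / 9064 = 0.00495366 g/m
Tex = 0.00495366 * 1000 = 4.95 tex

4.95 tex


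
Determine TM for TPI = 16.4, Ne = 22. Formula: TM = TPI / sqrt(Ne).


Formula: TM = TPI / sqrt(Ne)
Step 1: sqrt(Ne) = sqrt(22) = 4.6904
Step 2: TM = 16.4 / 4.6904 = 3.50

3.50 TM


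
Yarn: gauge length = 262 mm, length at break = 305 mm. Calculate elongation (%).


Formula: Elongation (%) = ((L_break - L0) / L0) * 100
Step 1: Extension = 305 - 262 = 43 mm
Step 2: Elongation = (43 / 262) * 100
Step 3: Elongation = 0.164122 * 100 = 16.4122% ≈ 16.4%

16.4%


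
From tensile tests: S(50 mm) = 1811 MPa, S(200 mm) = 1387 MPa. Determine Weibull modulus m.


Formula: m = ln(L1/L2) / ln(S2/S1)
Step 1: ln(L1/L2) = ln(50/200) = -1.38629
Step 2: S2/S1 = 1387/1811 = 0.76588
Step 3: ln(S2/S1) = ln(0.76588) = -0.26673
Step 4: m = -1.38629 / -0.26673 = 5.20

5.20 (Weibull m)


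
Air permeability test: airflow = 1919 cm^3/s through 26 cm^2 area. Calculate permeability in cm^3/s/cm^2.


Formula: Air Permeability = Airflow / Test Area
AP = 1919 cm^3/s / 26 cm^2
AP = 73.8 cm^3/s/cm^2

73.8 cm^3/s/cm^2


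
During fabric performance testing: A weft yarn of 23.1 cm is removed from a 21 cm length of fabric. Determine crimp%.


Formula: Crimp% = ((L_yarn - L_fabric) / L_fabric) * 100
Step 1: Extension = 23.1 - 21 = 2.1 cm
Step 2: Crimp% = (2.1 / 21) * 100
Step 3: Crimp% = 0.1 * 100 = 10.0%

10.0%


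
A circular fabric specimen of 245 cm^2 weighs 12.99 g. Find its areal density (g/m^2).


Formula: GSM = mass_g / area_m2
Step 1: Convert area: 245 cm^2 = 245 / 10000 = 0.0245 m^2
Step 2: GSM = 12.99 g / 0.0245 m^2 = 530.2 g/m^2

530.2 g/m^2


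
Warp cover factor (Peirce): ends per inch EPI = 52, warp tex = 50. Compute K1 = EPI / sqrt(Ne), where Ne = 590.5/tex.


Formula: K1 = EPI / sqrt(Ne), with Ne = 590.5 / tex_warp
Step 1: Ne = 590.5 / 50 = 11.81
Step 2: sqrt(Ne) = sqrt(11.81) = 3.4366
Step 3: K1 = 52 / 3.4366 = 15.1

15.1


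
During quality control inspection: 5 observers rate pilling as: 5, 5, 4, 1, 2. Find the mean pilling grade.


Formula: Mean = sum / count
Sum = 5 + 5 + 4 + 1 + 2 = 17
Mean = 17 / 5 = 3.4

3.4


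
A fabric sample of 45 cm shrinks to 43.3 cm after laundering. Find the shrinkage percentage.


Formula: Shrinkage% = ((L_before - L_after) / L_before) * 100
Step 1: Shrinkage = 45 - 43.3 = 1.7 cm
Step 2: Shrinkage% = (1.7 / 45) * 100
Step 3: Shrinkage% = 0.037778 * 100 = 3.7778% ≈ 3.8%

3.8%


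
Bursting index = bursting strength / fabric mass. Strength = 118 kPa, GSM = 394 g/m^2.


Formula: Bursting Index = Bursting Strength / Fabric GSM
BI = 118 kPa / 394 g/m^2
BI = 0.299 kPa/(g/m^2)

0.299 kPa/(g/m^2)


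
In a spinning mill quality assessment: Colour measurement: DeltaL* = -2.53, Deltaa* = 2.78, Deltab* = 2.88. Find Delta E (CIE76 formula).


Formula: Delta E = sqrt(dL*^2 + da*^2 + db*^2)
Step 1: dL*^2 = (-2.53)^2 = 6.4009
Step 2: da*^2 = 2.78^2 = 7.7284
Step 3: db*^2 = 2.88^2 = 8.2944
Step 4: Sum = 6.4009 + 7.7284 + 8.2944 = 22.4237
Step 5: Delta E = sqrt(22.4237) = 4.74

4.74 Delta E


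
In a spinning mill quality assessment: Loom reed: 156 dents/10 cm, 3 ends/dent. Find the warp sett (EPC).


Formula: EPC = (dents per 10 cm * ends per dent) / 10
Step 1: Total ends per 10 cm = 156 * 3 = 468
Step 2: EPC = 468 / 10 = 46.8 ends/cm

46.8 ends/cm


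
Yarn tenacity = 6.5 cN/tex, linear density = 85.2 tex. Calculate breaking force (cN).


Formula: Breaking force = Tenacity * Linear density
F = 6.5 cN/tex * 85.2 tex
F = 553.80 cN

553.80 cN


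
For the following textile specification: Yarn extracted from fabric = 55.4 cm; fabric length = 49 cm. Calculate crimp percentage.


Formula: Crimp% = ((L_yarn - L_fabric) / L_fabric) * 100
Step 1: Extension = 55.4 - 49 = 6.4 cm
Step 2: Crimp% = (6.4 / 49) * 100
Step 3: Crimp% = 0.130612 * 100 = 13.0612% ≈ 13.1%

13.1%


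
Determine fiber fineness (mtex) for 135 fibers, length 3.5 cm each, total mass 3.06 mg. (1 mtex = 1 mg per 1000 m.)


Formula: fineness (mtex) = mass (mg) / total length (km) = (mass_mg / total_length_m) * 1000
Step 1: Convert fiber length: 3.5 cm = 0.035 m
Step 2: Total fiber length = 135 * 0.035 = 4.725 m
Step 3: Linear density = 3.06 mg / 4.725 m = 0.6476 mg/m
Step 4: fineness = 0.6476 * 1000 = 647.6 mtex

647.6 mtex


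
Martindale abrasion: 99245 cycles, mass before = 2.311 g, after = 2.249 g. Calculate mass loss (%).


Formula: Mass loss% = ((m_before - m_after) / m_before) * 100
Step 1: Mass loss = 2.311 - 2.249 = 0.062 g
Step 2: Ratio = 0.062 / 2.311 = 0.0268282
Step 3: Mass loss% = 0.0268282 * 100 = 2.68282% ≈ 2.68%

2.68%


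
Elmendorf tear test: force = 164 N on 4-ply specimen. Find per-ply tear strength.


Formula: Per-ply strength = Total force / Number of plies
Per-ply = 164 N / 4
Per-ply = 41 N

41 N


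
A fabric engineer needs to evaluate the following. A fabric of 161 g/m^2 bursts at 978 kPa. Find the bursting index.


Formula: Bursting Index = Bursting Strength / Fabric GSM
BI = 978 kPa / 161 g/m^2
BI = 6.075 kPa/(g/m^2)

6.075 kPa/(g/m^2)


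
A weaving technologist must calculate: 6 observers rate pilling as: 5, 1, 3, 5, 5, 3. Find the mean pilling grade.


Formula: Mean = sum / count
Sum = 5 + 1 + 3 + 5 + 5 + 3 = 22
Mean = 22 / 6 = 3.7

3.7


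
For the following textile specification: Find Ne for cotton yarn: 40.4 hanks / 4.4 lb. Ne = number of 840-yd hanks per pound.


Formula: Ne = hanks / mass_lb
Substituting: Ne = 40.4 / 4.4
Ne = 9.2

9.2 Ne


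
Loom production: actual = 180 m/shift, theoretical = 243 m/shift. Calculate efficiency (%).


Formula: Efficiency% = (Actual output / Theoretical output) * 100
Efficiency% = (180 / 243) * 100
Efficiency% = 0.740741 * 100 = 74.0741% ≈ 74.1%

74.1%


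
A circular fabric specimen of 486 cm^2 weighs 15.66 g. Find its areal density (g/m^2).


Formula: GSM = mass_g / area_m2
Step 1: Convert area: 486 cm^2 = 486 / 10000 = 0.0486 m^2
Step 2: GSM = 15.66 g / 0.0486 m^2 = 322.2 g/m^2

322.2 g/m^2


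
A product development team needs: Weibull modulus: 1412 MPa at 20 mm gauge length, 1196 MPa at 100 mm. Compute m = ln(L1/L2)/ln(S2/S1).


Formula: m = ln(L1/L2) / ln(S2/S1)
Step 1: ln(L1/L2) = ln(20/100) = -1.60944
Step 2: S2/S1 = 1196/1412 = 0.84703
Step 3: ln(S2/S1) = ln(0.84703) = -0.16602
Step 4: m = -1.60944 / -0.16602 = 9.69

9.69 (Weibull m)


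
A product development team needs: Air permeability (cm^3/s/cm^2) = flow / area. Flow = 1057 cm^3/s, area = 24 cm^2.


Formula: Air Permeability = Airflow / Test Area
AP = 1057 cm^3/s / 24 cm^2
AP = 44.0 cm^3/s/cm^2

44.0 cm^3/s/cm^2


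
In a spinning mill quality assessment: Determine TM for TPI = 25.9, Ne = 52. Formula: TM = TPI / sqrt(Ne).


Formula: TM = TPI / sqrt(Ne)
Step 1: sqrt(Ne) = sqrt(52) = 7.2111
Step 2: TM = 25.9 / 7.2111 = 3.59

3.59 TM


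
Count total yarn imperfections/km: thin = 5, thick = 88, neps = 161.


Formula: Total = thin places + thick places + neps
Total = 5 + 88 + 161
Total = 254 imperfections/km

254 imperfections/km


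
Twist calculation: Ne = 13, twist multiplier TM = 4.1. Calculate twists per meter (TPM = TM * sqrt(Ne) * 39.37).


Formula: TPM = TM * sqrt(Ne) * 39.37
Step 1: sqrt(Ne) = sqrt(13) = 3.6056
Step 2: TM * sqrt(Ne) = 4.1 * 3.6056 = 14.783
Step 3: TPM = 14.783 * 39.37 = 582 twists/m

582 twists/m


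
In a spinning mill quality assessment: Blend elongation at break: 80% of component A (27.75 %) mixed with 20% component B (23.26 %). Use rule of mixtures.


Formula: Blend property = (fraction_A * property_A) + (fraction_B * property_B)
Step 1: Contribution A = 80/100 * 27.75 % = 22.2 %
Step 2: Contribution B = 20/100 * 23.26 % = 4.652 %
Step 3: Blend elongation at break = 22.2 + 4.652 = 26.852 %

26.852 %


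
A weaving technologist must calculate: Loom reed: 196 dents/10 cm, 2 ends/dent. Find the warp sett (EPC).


Formula: EPC = (dents per 10 cm * ends per dent) / 10
Step 1: Total ends per 10 cm = 196 * 2 = 392
Step 2: EPC = 392 / 10 = 39.2 ends/cm

39.2 ends/cm


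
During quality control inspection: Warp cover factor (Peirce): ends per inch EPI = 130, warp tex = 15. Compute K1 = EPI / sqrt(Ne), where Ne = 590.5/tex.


Formula: K1 = EPI / sqrt(Ne), with Ne = 590.5 / tex_warp
Step 1: Ne = 590.5 / 15 = 39.367
Step 2: sqrt(Ne) = sqrt(39.367) = 6.2743
Step 3: K1 = 130 / 6.2743 = 20.7

20.7


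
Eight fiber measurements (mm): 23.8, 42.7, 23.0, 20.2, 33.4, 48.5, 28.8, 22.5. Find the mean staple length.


Formula: Mean = sum of lengths / count
Sum = 23.8 + 42.7 + 23.0 + 20.2 + 33.4 + 48.5 + 28.8 + 22.5
Sum = 242.9 mm
Mean = 242.9 / 8 = 30.36 mm

30.36 mm


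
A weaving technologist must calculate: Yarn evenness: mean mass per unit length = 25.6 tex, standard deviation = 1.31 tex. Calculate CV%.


Formula: CV% = (standard deviation / mean) * 100
Step 1: Ratio = 1.31 / 25.6 = 0.051172
Step 2: CV% = 0.051172 * 100 = 5.1172% ≈ 5.1%

5.1%


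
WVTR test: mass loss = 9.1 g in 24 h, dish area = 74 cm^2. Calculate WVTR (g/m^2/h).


Formula: WVTR = mass_loss / (area * time)
Step 1: Convert area: 74 cm^2 = 0.0074 m^2
Step 2: WVTR = 9.1 g / (0.0074 m^2 * 24 h)
Step 3: WVTR = 9.1 / 0.1776 = 51.2 g/m^2/h

51.2 g/m^2/h


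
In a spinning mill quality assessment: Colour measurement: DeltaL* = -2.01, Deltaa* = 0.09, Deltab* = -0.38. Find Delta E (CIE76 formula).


Formula: Delta E = sqrt(dL*^2 + da*^2 + db*^2)
Step 1: dL*^2 = (-2.01)^2 = 4.0401
Step 2: da*^2 = 0.09^2 = 0.0081
Step 3: db*^2 = (-0.38)^2 = 0.1444
Step 4: Sum = 4.0401 + 0.0081 + 0.1444 = 4.1926
Step 5: Delta E = sqrt(4.1926) = 2.05

2.05 Delta E


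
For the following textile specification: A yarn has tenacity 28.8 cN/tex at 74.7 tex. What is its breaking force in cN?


Formula: Breaking force = Tenacity * Linear density
F = 28.8 cN/tex * 74.7 tex
F = 2151.36 cN

2151.36 cN


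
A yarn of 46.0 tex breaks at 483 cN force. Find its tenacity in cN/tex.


Formula: Tenacity = Breaking force / Linear density
Tenacity = 483 cN / 46.0 tex
Tenacity = 10.50 cN/tex

10.50 cN/tex


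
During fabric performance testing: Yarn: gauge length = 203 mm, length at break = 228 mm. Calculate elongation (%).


Formula: Elongation (%) = ((L_break - L0) / L0) * 100
Step 1: Extension = 228 - 203 = 25 mm
Step 2: Elongation = (25 / 203) * 100
Step 3: Elongation = 0.123153 * 100 = 12.3153% ≈ 12.3%

12.3%


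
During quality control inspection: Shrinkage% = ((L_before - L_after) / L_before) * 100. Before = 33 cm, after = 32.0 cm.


Formula: Shrinkage% = ((L_before - L_after) / L_before) * 100
Step 1: Shrinkage = 33 - 32.0 = 1.0 cm
Step 2: Shrinkage% = (1.0 / 33) * 100
Step 3: Shrinkage% = 0.030303 * 100 = 3.0303% ≈ 3.0%

3.0%


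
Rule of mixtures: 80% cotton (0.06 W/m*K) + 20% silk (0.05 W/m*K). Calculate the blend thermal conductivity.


Formula: Blend property = (fraction_A * property_A) + (fraction_B * property_B)
Step 1: Contribution A = 80/100 * 0.06 W/m*K = 0.048 W/m*K
Step 2: Contribution B = 20/100 * 0.05 W/m*K = 0.01 W/m*K
Step 3: Blend thermal conductivity = 0.048 + 0.01 = 0.058 W/m*K

0.058 W/m*K


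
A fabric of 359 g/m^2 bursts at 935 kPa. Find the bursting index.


Formula: Bursting Index = Bursting Strength / Fabric GSM
BI = 935 kPa / 359 g/m^2
BI = 2.604 kPa/(g/m^2)

2.604 kPa/(g/m^2)


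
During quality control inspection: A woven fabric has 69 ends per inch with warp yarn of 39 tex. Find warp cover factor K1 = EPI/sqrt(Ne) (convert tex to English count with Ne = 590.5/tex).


Formula: K1 = EPI / sqrt(Ne), with Ne = 590.5 / tex_warp
Step 1: Ne = 590.5 / 39 = 15.141
Step 2: sqrt(Ne) = sqrt(15.141) = 3.8911
Step 3: K1 = 69 / 3.8911 = 17.7

17.7


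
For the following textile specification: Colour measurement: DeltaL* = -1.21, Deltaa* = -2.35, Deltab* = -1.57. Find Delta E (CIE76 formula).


Formula: Delta E = sqrt(dL*^2 + da*^2 + db*^2)
Step 1: dL*^2 = (-1.21)^2 = 1.4641
Step 2: da*^2 = (-2.35)^2 = 5.5225
Step 3: db*^2 = (-1.57)^2 = 2.4649
Step 4: Sum = 1.4641 + 5.5225 + 2.4649 = 9.4515
Step 5: Delta E = sqrt(9.4515) = 3.07

3.07 Delta E


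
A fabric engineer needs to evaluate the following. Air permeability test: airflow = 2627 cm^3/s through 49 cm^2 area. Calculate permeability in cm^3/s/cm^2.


Formula: Air Permeability = Airflow / Test Area
AP = 2627 cm^3/s / 49 cm^2
AP = 53.6 cm^3/s/cm^2

53.6 cm^3/s/cm^2


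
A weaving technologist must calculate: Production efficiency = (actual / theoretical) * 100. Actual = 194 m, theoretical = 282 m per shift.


Formula: Efficiency% = (Actual output / Theoretical output) * 100
Efficiency% = (194 / 282) * 100
Efficiency% = 0.687943 * 100 = 68.7943% ≈ 68.8%

68.8%


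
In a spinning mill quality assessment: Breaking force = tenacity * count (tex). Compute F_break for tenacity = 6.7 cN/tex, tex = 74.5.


Formula: Breaking force = Tenacity * Linear density
F = 6.7 cN/tex * 74.5 tex
F = 499.15 cN

499.15 cN


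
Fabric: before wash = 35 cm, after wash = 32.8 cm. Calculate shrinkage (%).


Formula: Shrinkage% = ((L_before - L_after) / L_before) * 100
Step 1: Shrinkage = 35 - 32.8 = 2.2 cm
Step 2: Shrinkage% = (2.2 / 35) * 100
Step 3: Shrinkage% = 0.062857 * 100 = 6.2857% ≈ 6.3%

6.3%


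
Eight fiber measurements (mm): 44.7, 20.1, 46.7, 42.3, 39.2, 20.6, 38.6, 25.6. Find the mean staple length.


Formula: Mean = sum of lengths / count
Sum = 44.7 + 20.1 + 46.7 + 42.3 + 39.2 + 20.6 + 38.6 + 25.6
Sum = 277.8 mm
Mean = 277.8 / 8 = 34.73 mm

34.73 mm


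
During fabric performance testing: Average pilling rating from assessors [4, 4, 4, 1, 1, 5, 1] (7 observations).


Formula: Mean = sum / count
Sum = 4 + 4 + 4 + 1 + 1 + 5 + 1 = 20
Mean = 20 / 7 = 2.9

2.9


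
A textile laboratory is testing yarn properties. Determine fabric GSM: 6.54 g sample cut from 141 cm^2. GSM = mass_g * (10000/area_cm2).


Formula: GSM = mass_g / area_m2
Step 1: Convert area: 141 cm^2 = 141 / 10000 = 0.0141 m^2
Step 2: GSM = 6.54 g / 0.0141 m^2 = 463.8 g/m^2

463.8 g/m^2


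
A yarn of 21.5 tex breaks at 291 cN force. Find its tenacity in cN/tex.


Formula: Tenacity = Breaking force / Linear density
Tenacity = 291 cN / 21.5 tex
Tenacity = 13.53 cN/tex

13.53 cN/tex


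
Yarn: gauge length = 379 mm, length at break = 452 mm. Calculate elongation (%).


Formula: Elongation (%) = ((L_break - L0) / L0) * 100
Step 1: Extension = 452 - 379 = 73 mm
Step 2: Elongation = (73 / 379) * 100
Step 3: Elongation = 0.192612 * 100 = 19.2612% ≈ 19.3%

19.3%


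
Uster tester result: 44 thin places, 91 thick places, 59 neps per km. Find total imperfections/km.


Formula: Total = thin places + thick places + neps
Total = 44 + 91 + 59
Total = 194 imperfections/km

194 imperfections/km


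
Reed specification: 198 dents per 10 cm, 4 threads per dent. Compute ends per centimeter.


Formula: EPC = (dents per 10 cm * ends per dent) / 10
Step 1: Total ends per 10 cm = 198 * 4 = 792
Step 2: EPC = 792 / 10 = 79.2 ends/cm

79.2 ends/cm


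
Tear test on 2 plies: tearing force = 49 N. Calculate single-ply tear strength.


Formula: Per-ply strength = Total force / Number of plies
Per-ply = 49 N / 2
Per-ply = 24.5 N

24.5 N


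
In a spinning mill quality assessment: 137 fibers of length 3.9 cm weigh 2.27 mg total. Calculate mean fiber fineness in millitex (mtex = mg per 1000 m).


Formula: fineness (mtex) = mass (mg) / total length (km) = (mass_mg / total_length_m) * 1000
Step 1: Convert fiber length: 3.9 cm = 0.039 m
Step 2: Total fiber length = 137 * 0.039 = 5.343 m
Step 3: Linear density = 2.27 mg / 5.343 m = 0.4249 mg/m
Step 4: fineness = 0.4249 * 1000 = 424.9 mtex

424.9 mtex


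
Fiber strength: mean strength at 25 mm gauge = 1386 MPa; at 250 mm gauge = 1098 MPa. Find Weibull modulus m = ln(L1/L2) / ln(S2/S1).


Formula: m = ln(L1/L2) / ln(S2/S1)
Step 1: ln(L1/L2) = ln(25/250) = -2.30259
Step 2: S2/S1 = 1098/1386 = 0.79221
Step 3: ln(S2/S1) = ln(0.79221) = -0.23293
Step 4: m = -2.30259 / -0.23293 = 9.89

9.89 (Weibull m)


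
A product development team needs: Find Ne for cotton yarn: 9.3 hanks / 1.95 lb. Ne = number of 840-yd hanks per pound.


Formula: Ne = hanks / mass_lb
Substituting: Ne = 9.3 / 1.95
Ne = 4.8

4.8 Ne


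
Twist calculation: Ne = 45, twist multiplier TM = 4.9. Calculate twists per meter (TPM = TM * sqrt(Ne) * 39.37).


Formula: TPM = TM * sqrt(Ne) * 39.37
Step 1: sqrt(Ne) = sqrt(45) = 6.7082
Step 2: TM * sqrt(Ne) = 4.9 * 6.7082 = 32.8702
Step 3: TPM = 32.8702 * 39.37 = 1294 twists/m

1294 twists/m


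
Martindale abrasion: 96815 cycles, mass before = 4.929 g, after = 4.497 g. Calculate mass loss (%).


Formula: Mass loss% = ((m_before - m_after) / m_before) * 100
Step 1: Mass loss = 4.929 - 4.497 = 0.432 g
Step 2: Ratio = 0.432 / 4.929 = 0.0876446
Step 3: Mass loss% = 0.0876446 * 100 = 8.76446% ≈ 8.76%

8.76%


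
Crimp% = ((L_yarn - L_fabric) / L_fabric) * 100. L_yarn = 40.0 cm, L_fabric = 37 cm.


Formula: Crimp% = ((L_yarn - L_fabric) / L_fabric) * 100
Step 1: Extension = 40.0 - 37 = 3.0 cm
Step 2: Crimp% = (3.0 / 37) * 100
Step 3: Crimp% = 0.081081 * 100 = 8.1081% ≈ 8.1%

8.1%


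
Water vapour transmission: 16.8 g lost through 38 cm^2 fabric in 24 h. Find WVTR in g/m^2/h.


Formula: WVTR = mass_loss / (area * time)
Step 1: Convert area: 38 cm^2 = 0.0038 m^2
Step 2: WVTR = 16.8 g / (0.0038 m^2 * 24 h)
Step 3: WVTR = 16.8 / 0.0912 = 184.2 g/m^2/h

184.2 g/m^2/h


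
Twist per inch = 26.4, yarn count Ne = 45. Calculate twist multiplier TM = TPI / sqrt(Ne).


Formula: TM = TPI / sqrt(Ne)
Step 1: sqrt(Ne) = sqrt(45) = 6.7082
Step 2: TM = 26.4 / 6.7082 = 3.94

3.94 TM


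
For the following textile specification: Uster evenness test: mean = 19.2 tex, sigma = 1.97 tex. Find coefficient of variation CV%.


Formula: CV% = (standard deviation / mean) * 100
Step 1: Ratio = 1.97 / 19.2 = 0.102604
Step 2: CV% = 0.102604 * 100 = 10.2604% ≈ 10.3%

10.3%


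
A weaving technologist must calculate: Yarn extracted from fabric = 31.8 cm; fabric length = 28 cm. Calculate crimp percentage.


Formula: Crimp% = ((L_yarn - L_fabric) / L_fabric) * 100
Step 1: Extension = 31.8 - 28 = 3.8 cm
Step 2: Crimp% = (3.8 / 28) * 100
Step 3: Crimp% = 0.135714 * 100 = 13.5714% ≈ 13.6%

13.6%


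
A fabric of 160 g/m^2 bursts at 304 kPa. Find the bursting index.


Formula: Bursting Index = Bursting Strength / Fabric GSM
BI = 304 kPa / 160 g/m^2
BI = 1.900 kPa/(g/m^2)

1.900 kPa/(g/m^2)


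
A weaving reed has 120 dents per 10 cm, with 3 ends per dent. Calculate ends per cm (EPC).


Formula: EPC = (dents per 10 cm * ends per dent) / 10
Step 1: Total ends per 10 cm = 120 * 3 = 360
Step 2: EPC = 360 / 10 = 36.0 ends/cm

36.0 ends/cm


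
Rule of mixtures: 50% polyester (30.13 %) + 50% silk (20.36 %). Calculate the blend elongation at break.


Formula: Blend property = (fraction_A * property_A) + (fraction_B * property_B)
Step 1: Contribution A = 50/100 * 30.13 % = 15.065 %
Step 2: Contribution B = 50/100 * 20.36 % = 10.18 %
Step 3: Blend elongation at break = 15.065 + 10.18 = 25.245 %

25.245 %


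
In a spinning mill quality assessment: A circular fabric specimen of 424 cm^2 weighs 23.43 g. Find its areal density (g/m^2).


Formula: GSM = mass_g / area_m2
Step 1: Convert area: 424 cm^2 = 424 / 10000 = 0.0424 m^2
Step 2: GSM = 23.43 g / 0.0424 m^2 = 552.6 g/m^2

552.6 g/m^2


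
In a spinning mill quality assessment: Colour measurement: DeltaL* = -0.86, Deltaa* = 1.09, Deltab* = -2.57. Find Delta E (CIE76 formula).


Formula: Delta E = sqrt(dL*^2 + da*^2 + db*^2)
Step 1: dL*^2 = (-0.86)^2 = 0.7396
Step 2: da*^2 = 1.09^2 = 1.1881
Step 3: db*^2 = (-2.57)^2 = 6.6049
Step 4: Sum = 0.7396 + 1.1881 + 6.6049 = 8.5326
Step 5: Delta E = sqrt(8.5326) = 2.92

2.92 Delta E


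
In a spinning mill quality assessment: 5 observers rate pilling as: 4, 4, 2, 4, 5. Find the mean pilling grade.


Formula: Mean = sum / count
Sum = 4 + 4 + 2 + 4 + 5 = 19
Mean = 19 / 5 = 3.8

3.8


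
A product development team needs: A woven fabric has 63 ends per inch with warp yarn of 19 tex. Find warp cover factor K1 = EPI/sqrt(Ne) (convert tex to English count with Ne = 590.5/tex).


Formula: K1 = EPI / sqrt(Ne), with Ne = 590.5 / tex_warp
Step 1: Ne = 590.5 / 19 = 31.079
Step 2: sqrt(Ne) = sqrt(31.079) = 5.5749
Step 3: K1 = 63 / 5.5749 = 11.3

11.3


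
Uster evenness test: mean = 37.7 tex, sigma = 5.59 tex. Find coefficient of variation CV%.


Formula: CV% = (standard deviation / mean) * 100
Step 1: Ratio = 5.59 / 37.7 = 0.148276
Step 2: CV% = 0.148276 * 100 = 14.8276% ≈ 14.8%

14.8%


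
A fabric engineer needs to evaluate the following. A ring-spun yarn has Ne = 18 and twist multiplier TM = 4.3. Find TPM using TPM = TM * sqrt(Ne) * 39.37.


Formula: TPM = TM * sqrt(Ne) * 39.37
Step 1: sqrt(Ne) = sqrt(18) = 4.2426
Step 2: TM * sqrt(Ne) = 4.3 * 4.2426 = 18.2432
Step 3: TPM = 18.2432 * 39.37 = 718 twists/m

718 twists/m


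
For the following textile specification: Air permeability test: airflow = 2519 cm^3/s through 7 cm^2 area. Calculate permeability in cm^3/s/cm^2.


Formula: Air Permeability = Airflow / Test Area
AP = 2519 cm^3/s / 7 cm^2
AP = 359.9 cm^3/s/cm^2

359.9 cm^3/s/cm^2


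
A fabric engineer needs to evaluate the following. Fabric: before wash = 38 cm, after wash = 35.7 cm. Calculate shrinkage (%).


Formula: Shrinkage% = ((L_before - L_after) / L_before) * 100
Step 1: Shrinkage = 38 - 35.7 = 2.3 cm
Step 2: Shrinkage% = (2.3 / 38) * 100
Step 3: Shrinkage% = 0.060526 * 100 = 6.0526% ≈ 6.1%

6.1%


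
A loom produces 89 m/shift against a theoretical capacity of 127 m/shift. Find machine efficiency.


Formula: Efficiency% = (Actual output / Theoretical output) * 100
Efficiency% = (89 / 127) * 100
Efficiency% = 0.700787 * 100 = 70.0787% ≈ 70.1%

70.1%


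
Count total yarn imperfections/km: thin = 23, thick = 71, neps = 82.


Formula: Total = thin places + thick places + neps
Total = 23 + 71 + 82
Total = 176 imperfections/km

176 imperfections/km


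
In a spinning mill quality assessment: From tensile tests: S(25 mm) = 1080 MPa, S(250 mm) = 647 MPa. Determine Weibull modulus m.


Formula: m = ln(L1/L2) / ln(S2/S1)
Step 1: ln(L1/L2) = ln(25/250) = -2.30259
Step 2: S2/S1 = 647/1080 = 0.59907
Step 3: ln(S2/S1) = ln(0.59907) = -0.51238
Step 4: m = -2.30259 / -0.51238 = 4.49

4.49 (Weibull m)


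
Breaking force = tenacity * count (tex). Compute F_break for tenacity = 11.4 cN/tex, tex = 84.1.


Formula: Breaking force = Tenacity * Linear density
F = 11.4 cN/tex * 84.1 tex
F = 958.74 cN

958.74 cN


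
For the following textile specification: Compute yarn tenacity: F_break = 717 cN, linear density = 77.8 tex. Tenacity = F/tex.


Formula: Tenacity = Breaking force / Linear density
Tenacity = 717 cN / 77.8 tex
Tenacity = 9.22 cN/tex

9.22 cN/tex


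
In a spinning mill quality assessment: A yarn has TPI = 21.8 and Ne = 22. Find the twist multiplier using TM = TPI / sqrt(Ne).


Formula: TM = TPI / sqrt(Ne)
Step 1: sqrt(Ne) = sqrt(22) = 4.6904
Step 2: TM = 21.8 / 4.6904 = 4.65

4.65 TM


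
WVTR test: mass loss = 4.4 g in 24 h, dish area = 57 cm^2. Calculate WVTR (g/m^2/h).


Formula: WVTR = mass_loss / (area * time)
Step 1: Convert area: 57 cm^2 = 0.0057 m^2
Step 2: WVTR = 4.4 g / (0.0057 m^2 * 24 h)
Step 3: WVTR = 4.4 / 0.1368 = 32.2 g/m^2/h

32.2 g/m^2/h


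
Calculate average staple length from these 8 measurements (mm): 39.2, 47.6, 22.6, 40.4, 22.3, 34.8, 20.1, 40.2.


Formula: Mean = sum of lengths / count
Sum = 39.2 + 47.6 + 22.6 + 40.4 + 22.3 + 34.8 + 20.1 + 40.2
Sum = 267.2 mm
Mean = 267.2 / 8 = 33.40 mm

33.40 mm


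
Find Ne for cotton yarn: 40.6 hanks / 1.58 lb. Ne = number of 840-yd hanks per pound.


Formula: Ne = hanks / mass_lb
Substituting: Ne = 40.6 / 1.58
Ne = 25.7

25.7 Ne


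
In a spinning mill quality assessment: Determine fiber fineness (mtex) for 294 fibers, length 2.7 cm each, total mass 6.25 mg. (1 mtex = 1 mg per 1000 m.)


Formula: fineness (mtex) = mass (mg) / total length (km) = (mass_mg / total_length_m) * 1000
Step 1: Convert fiber length: 2.7 cm = 0.027 m
Step 2: Total fiber length = 294 * 0.027 = 7.938 m
Step 3: Linear density = 6.25 mg / 7.938 m = 0.7874 mg/m
Step 4: fineness = 0.7874 * 1000 = 787.4 mtex

787.4 mtex


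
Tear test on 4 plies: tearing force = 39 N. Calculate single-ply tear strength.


Formula: Per-ply strength = Total force / Number of plies
Per-ply = 39 N / 4
Per-ply = 9.75 N

9.75 N


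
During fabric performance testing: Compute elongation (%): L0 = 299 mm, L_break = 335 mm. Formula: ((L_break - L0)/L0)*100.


Formula: Elongation (%) = ((L_break - L0) / L0) * 100
Step 1: Extension = 335 - 299 = 36 mm
Step 2: Elongation = (36 / 299) * 100
Step 3: Elongation = 0.120401 * 100 = 12.0401% ≈ 12.0%

12.0%


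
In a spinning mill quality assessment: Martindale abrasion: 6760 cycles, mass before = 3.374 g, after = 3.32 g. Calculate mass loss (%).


Formula: Mass loss% = ((m_before - m_after) / m_before) * 100
Step 1: Mass loss = 3.374 - 3.32 = 0.054 g
Step 2: Ratio = 0.054 / 3.374 = 0.0160047
Step 3: Mass loss% = 0.0160047 * 100 = 1.60047% ≈ 1.60%

1.60%


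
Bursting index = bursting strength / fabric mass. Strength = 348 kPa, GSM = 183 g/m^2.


Formula: Bursting Index = Bursting Strength / Fabric GSM
BI = 348 kPa / 183 g/m^2
BI = 1.902 kPa/(g/m^2)

1.902 kPa/(g/m^2)


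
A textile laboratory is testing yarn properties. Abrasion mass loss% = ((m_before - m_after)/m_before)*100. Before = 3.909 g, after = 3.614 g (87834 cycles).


Formula: Mass loss% = ((m_before - m_after) / m_before) * 100
Step 1: Mass loss = 3.909 - 3.614 = 0.295 g
Step 2: Ratio = 0.295 / 3.909 = 0.0754669
Step 3: Mass loss% = 0.0754669 * 100 = 7.54669% ≈ 7.55%

7.55%


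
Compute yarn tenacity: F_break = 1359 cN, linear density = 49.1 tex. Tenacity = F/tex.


Formula: Tenacity = Breaking force / Linear density
Tenacity = 1359 cN / 49.1 tex
Tenacity = 27.68 cN/tex

27.68 cN/tex


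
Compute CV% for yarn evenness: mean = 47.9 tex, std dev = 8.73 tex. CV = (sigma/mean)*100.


Formula: CV% = (standard deviation / mean) * 100
Step 1: Ratio = 8.73 / 47.9 = 0.182255
Step 2: CV% = 0.182255 * 100 = 18.2255% ≈ 18.2%

18.2%


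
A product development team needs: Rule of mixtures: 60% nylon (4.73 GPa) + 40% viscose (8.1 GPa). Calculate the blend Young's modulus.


Formula: Blend property = (fraction_A * property_A) + (fraction_B * property_B)
Step 1: Contribution A = 60/100 * 4.73 GPa = 2.838 GPa
Step 2: Contribution B = 40/100 * 8.1 GPa = 3.24 GPa
Step 3: Blend Young's modulus = 2.838 + 3.24 = 6.078 GPa

6.078 GPa


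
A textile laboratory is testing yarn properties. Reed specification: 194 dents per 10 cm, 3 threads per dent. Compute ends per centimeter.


Formula: EPC = (dents per 10 cm * ends per dent) / 10
Step 1: Total ends per 10 cm = 194 * 3 = 582
Step 2: EPC = 582 / 10 = 58.2 ends/cm

58.2 ends/cm


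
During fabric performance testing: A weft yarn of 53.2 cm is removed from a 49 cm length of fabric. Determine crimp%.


Formula: Crimp% = ((L_yarn - L_fabric) / L_fabric) * 100
Step 1: Extension = 53.2 - 49 = 4.2 cm
Step 2: Crimp% = (4.2 / 49) * 100
Step 3: Crimp% = 0.085714 * 100 = 8.5714% ≈ 8.6%

8.6%


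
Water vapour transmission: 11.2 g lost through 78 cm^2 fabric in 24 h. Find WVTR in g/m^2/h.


Formula: WVTR = mass_loss / (area * time)
Step 1: Convert area: 78 cm^2 = 0.0078 m^2
Step 2: WVTR = 11.2 g / (0.0078 m^2 * 24 h)
Step 3: WVTR = 11.2 / 0.1872 = 59.8 g/m^2/h

59.8 g/m^2/h


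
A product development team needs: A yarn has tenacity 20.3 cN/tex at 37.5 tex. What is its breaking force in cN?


Formula: Breaking force = Tenacity * Linear density
F = 20.3 cN/tex * 37.5 tex
F = 761.25 cN

761.25 cN


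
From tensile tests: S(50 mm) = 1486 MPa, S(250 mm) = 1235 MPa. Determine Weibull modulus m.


Formula: m = ln(L1/L2) / ln(S2/S1)
Step 1: ln(L1/L2) = ln(50/250) = -1.60944
Step 2: S2/S1 = 1235/1486 = 0.83109
Step 3: ln(S2/S1) = ln(0.83109) = -0.18502
Step 4: m = -1.60944 / -0.18502 = 8.70

8.70 (Weibull m)


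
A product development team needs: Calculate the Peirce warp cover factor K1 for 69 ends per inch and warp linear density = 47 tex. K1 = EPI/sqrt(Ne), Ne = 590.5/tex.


Formula: K1 = EPI / sqrt(Ne), with Ne = 590.5 / tex_warp
Step 1: Ne = 590.5 / 47 = 12.564
Step 2: sqrt(Ne) = sqrt(12.564) = 3.5446
Step 3: K1 = 69 / 3.5446 = 19.5

19.5


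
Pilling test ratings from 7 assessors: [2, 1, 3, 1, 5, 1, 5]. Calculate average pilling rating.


Formula: Mean = sum / count
Sum = 2 + 1 + 3 + 1 + 5 + 1 + 5 = 18
Mean = 18 / 7 = 2.6

2.6


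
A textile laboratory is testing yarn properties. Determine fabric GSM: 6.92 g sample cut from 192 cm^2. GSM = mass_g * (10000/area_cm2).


Formula: GSM = mass_g / area_m2
Step 1: Convert area: 192 cm^2 = 192 / 10000 = 0.0192 m^2
Step 2: GSM = 6.92 g / 0.0192 m^2 = 360.4 g/m^2

360.4 g/m^2


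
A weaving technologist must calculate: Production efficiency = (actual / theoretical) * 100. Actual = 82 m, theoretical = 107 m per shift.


Formula: Efficiency% = (Actual output / Theoretical output) * 100
Efficiency% = (82 / 107) * 100
Efficiency% = 0.766355 * 100 = 76.6355% ≈ 76.6%

76.6%


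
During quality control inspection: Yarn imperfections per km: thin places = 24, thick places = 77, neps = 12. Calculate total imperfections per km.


Formula: Total = thin places + thick places + neps
Total = 24 + 77 + 12
Total = 113 imperfections/km

113 imperfections/km


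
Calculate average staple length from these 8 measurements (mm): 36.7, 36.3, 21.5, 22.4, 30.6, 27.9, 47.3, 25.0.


Formula: Mean = sum of lengths / count
Sum = 36.7 + 36.3 + 21.5 + 22.4 + 30.6 + 27.9 + 47.3 + 25.0
Sum = 247.7 mm
Mean = 247.7 / 8 = 30.96 mm

30.96 mm


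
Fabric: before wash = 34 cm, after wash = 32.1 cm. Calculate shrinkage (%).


Formula: Shrinkage% = ((L_before - L_after) / L_before) * 100
Step 1: Shrinkage = 34 - 32.1 = 1.9 cm
Step 2: Shrinkage% = (1.9 / 34) * 100
Step 3: Shrinkage% = 0.055882 * 100 = 5.5882% ≈ 5.6%

5.6%


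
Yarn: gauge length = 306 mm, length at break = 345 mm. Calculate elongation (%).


Formula: Elongation (%) = ((L_break - L0) / L0) * 100
Step 1: Extension = 345 - 306 = 39 mm
Step 2: Elongation = (39 / 306) * 100
Step 3: Elongation = 0.127451 * 100 = 12.7451% ≈ 12.7%

12.7%


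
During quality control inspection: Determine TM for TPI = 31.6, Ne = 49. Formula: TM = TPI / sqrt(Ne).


Formula: TM = TPI / sqrt(Ne)
Step 1: sqrt(Ne) = sqrt(49) = 7
Step 2: TM = 31.6 / 7 = 4.51

4.51 TM


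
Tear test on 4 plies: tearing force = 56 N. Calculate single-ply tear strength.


Formula: Per-ply strength = Total force / Number of plies
Per-ply = 56 N / 4
Per-ply = 14 N

14 N


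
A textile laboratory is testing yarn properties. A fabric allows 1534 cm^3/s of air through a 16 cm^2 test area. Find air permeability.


Formula: Air Permeability = Airflow / Test Area
AP = 1534 cm^3/s / 16 cm^2
AP = 95.9 cm^3/s/cm^2

95.9 cm^3/s/cm^2


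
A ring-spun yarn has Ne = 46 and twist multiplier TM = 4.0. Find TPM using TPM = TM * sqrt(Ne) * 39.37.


Formula: TPM = TM * sqrt(Ne) * 39.37
Step 1: sqrt(Ne) = sqrt(46) = 6.7823
Step 2: TM * sqrt(Ne) = 4.0 * 6.7823 = 27.1292
Step 3: TPM = 27.1292 * 39.37 = 1068 twists/m

1068 twists/m


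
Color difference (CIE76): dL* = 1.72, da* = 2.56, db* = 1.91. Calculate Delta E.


Formula: Delta E = sqrt(dL*^2 + da*^2 + db*^2)
Step 1: dL*^2 = 1.72^2 = 2.9584
Step 2: da*^2 = 2.56^2 = 6.5536
Step 3: db*^2 = 1.91^2 = 3.6481
Step 4: Sum = 2.9584 + 6.5536 + 3.6481 = 13.1601
Step 5: Delta E = sqrt(13.1601) = 3.63

3.63 Delta E


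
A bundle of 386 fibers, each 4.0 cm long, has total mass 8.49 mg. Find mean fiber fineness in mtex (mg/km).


Formula: fineness (mtex) = mass (mg) / total length (km) = (mass_mg / total_length_m) * 1000
Step 1: Convert fiber length: 4.0 cm = 0.04 m
Step 2: Total fiber length = 386 * 0.04 = 15.44 m
Step 3: Linear density = 8.49 mg / 15.44 m = 0.5499 mg/m
Step 4: fineness = 0.5499 * 1000 = 549.9 mtex

549.9 mtex


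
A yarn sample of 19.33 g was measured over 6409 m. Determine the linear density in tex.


Formula: Tex = (mass_g / length_m) * 1000
Substituting: Tex = (19.33 / 6409) * 1000
Intermediate: 19.33 / 6409 = 0.00301607 g/m
Tex = 0.00301607 * 1000 = 3.02 tex

3.02 tex


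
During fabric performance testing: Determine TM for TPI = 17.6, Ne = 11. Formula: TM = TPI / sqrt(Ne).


Formula: TM = TPI / sqrt(Ne)
Step 1: sqrt(Ne) = sqrt(11) = 3.3166
Step 2: TM = 17.6 / 3.3166 = 5.31

5.31 TM


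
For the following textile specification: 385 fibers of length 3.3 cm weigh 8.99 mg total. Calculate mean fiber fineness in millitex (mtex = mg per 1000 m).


Formula: fineness (mtex) = mass (mg) / total length (km) = (mass_mg / total_length_m) * 1000
Step 1: Convert fiber length: 3.3 cm = 0.033 m
Step 2: Total fiber length = 385 * 0.033 = 12.705 m
Step 3: Linear density = 8.99 mg / 12.705 m = 0.7076 mg/m
Step 4: fineness = 0.7076 * 1000 = 707.6 mtex

707.6 mtex


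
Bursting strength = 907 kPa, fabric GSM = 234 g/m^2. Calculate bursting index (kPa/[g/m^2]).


Formula: Bursting Index = Bursting Strength / Fabric GSM
BI = 907 kPa / 234 g/m^2
BI = 3.876 kPa/(g/m^2)

3.876 kPa/(g/m^2)


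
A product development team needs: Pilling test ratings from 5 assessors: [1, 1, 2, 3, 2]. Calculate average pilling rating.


Formula: Mean = sum / count
Sum = 1 + 1 + 2 + 3 + 2 = 9
Mean = 9 / 5 = 1.8

1.8


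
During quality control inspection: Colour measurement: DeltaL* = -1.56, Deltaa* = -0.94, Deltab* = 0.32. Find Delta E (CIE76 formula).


Formula: Delta E = sqrt(dL*^2 + da*^2 + db*^2)
Step 1: dL*^2 = (-1.56)^2 = 2.4336
Step 2: da*^2 = (-0.94)^2 = 0.8836
Step 3: db*^2 = 0.32^2 = 0.1024
Step 4: Sum = 2.4336 + 0.8836 + 0.1024 = 3.4196
Step 5: Delta E = sqrt(3.4196) = 1.85

1.85 Delta E


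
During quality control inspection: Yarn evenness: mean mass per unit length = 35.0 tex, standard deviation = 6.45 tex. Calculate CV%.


Formula: CV% = (standard deviation / mean) * 100
Step 1: Ratio = 6.45 / 35.0 = 0.184286
Step 2: CV% = 0.184286 * 100 = 18.4286% ≈ 18.4%

18.4%


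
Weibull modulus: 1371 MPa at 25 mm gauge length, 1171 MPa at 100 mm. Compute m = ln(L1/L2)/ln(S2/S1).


Formula: m = ln(L1/L2) / ln(S2/S1)
Step 1: ln(L1/L2) = ln(25/100) = -1.38629
Step 2: S2/S1 = 1171/1371 = 0.85412
Step 3: ln(S2/S1) = ln(0.85412) = -0.15768
Step 4: m = -1.38629 / -0.15768 = 8.79

8.79 (Weibull m)


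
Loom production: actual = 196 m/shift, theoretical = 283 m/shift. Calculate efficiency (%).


Formula: Efficiency% = (Actual output / Theoretical output) * 100
Efficiency% = (196 / 283) * 100
Efficiency% = 0.69258 * 100 = 69.258% ≈ 69.3%

69.3%


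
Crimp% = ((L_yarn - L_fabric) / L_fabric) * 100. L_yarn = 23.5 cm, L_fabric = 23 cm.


Formula: Crimp% = ((L_yarn - L_fabric) / L_fabric) * 100
Step 1: Extension = 23.5 - 23 = 0.5 cm
Step 2: Crimp% = (0.5 / 23) * 100
Step 3: Crimp% = 0.021739 * 100 = 2.1739% ≈ 2.2%

2.2%


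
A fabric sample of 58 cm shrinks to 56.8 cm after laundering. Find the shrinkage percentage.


Formula: Shrinkage% = ((L_before - L_after) / L_before) * 100
Step 1: Shrinkage = 58 - 56.8 = 1.2 cm
Step 2: Shrinkage% = (1.2 / 58) * 100
Step 3: Shrinkage% = 0.02069 * 100 = 2.069% ≈ 2.1%

2.1%


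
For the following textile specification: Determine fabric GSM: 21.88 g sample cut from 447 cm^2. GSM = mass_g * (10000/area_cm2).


Formula: GSM = mass_g / area_m2
Step 1: Convert area: 447 cm^2 = 447 / 10000 = 0.0447 m^2
Step 2: GSM = 21.88 g / 0.0447 m^2 = 489.5 g/m^2

489.5 g/m^2


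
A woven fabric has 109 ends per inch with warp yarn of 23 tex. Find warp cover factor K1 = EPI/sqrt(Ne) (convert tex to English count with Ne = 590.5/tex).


Formula: K1 = EPI / sqrt(Ne), with Ne = 590.5 / tex_warp
Step 1: Ne = 590.5 / 23 = 25.674
Step 2: sqrt(Ne) = sqrt(25.674) = 5.067
Step 3: K1 = 109 / 5.067 = 21.5

21.5


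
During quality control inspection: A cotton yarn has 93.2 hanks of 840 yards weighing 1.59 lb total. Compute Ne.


Formula: Ne = hanks / mass_lb
Substituting: Ne = 93.2 / 1.59
Ne = 58.6

58.6 Ne


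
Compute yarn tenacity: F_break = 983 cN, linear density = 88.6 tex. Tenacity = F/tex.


Formula: Tenacity = Breaking force / Linear density
Tenacity = 983 cN / 88.6 tex
Tenacity = 11.09 cN/tex

11.09 cN/tex


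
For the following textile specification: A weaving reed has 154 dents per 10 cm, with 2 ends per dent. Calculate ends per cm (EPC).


Formula: EPC = (dents per 10 cm * ends per dent) / 10
Step 1: Total ends per 10 cm = 154 * 2 = 308
Step 2: EPC = 308 / 10 = 30.8 ends/cm

30.8 ends/cm


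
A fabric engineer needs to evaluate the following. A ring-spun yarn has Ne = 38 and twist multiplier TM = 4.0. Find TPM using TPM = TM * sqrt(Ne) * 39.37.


Formula: TPM = TM * sqrt(Ne) * 39.37
Step 1: sqrt(Ne) = sqrt(38) = 6.1644
Step 2: TM * sqrt(Ne) = 4.0 * 6.1644 = 24.6576
Step 3: TPM = 24.6576 * 39.37 = 971 twists/m

971 twists/m


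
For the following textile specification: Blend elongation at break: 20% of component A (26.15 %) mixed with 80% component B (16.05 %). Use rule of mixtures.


Formula: Blend property = (fraction_A * property_A) + (fraction_B * property_B)
Step 1: Contribution A = 20/100 * 26.15 % = 5.23 %
Step 2: Contribution B = 80/100 * 16.05 % = 12.84 %
Step 3: Blend elongation at break = 5.23 + 12.84 = 18.07 %

18.07 %
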